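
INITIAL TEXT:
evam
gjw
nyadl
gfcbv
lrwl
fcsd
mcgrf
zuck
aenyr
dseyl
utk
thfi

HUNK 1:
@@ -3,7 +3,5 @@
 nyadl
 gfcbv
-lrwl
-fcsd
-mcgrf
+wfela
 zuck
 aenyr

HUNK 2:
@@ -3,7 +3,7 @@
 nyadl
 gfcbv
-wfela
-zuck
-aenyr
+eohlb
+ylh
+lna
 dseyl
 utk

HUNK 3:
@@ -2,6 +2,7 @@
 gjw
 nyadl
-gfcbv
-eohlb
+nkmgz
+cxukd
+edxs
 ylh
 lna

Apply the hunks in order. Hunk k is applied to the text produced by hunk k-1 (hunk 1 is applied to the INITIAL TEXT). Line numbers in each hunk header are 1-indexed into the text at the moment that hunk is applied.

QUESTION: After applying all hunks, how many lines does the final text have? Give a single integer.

Answer: 11

Derivation:
Hunk 1: at line 3 remove [lrwl,fcsd,mcgrf] add [wfela] -> 10 lines: evam gjw nyadl gfcbv wfela zuck aenyr dseyl utk thfi
Hunk 2: at line 3 remove [wfela,zuck,aenyr] add [eohlb,ylh,lna] -> 10 lines: evam gjw nyadl gfcbv eohlb ylh lna dseyl utk thfi
Hunk 3: at line 2 remove [gfcbv,eohlb] add [nkmgz,cxukd,edxs] -> 11 lines: evam gjw nyadl nkmgz cxukd edxs ylh lna dseyl utk thfi
Final line count: 11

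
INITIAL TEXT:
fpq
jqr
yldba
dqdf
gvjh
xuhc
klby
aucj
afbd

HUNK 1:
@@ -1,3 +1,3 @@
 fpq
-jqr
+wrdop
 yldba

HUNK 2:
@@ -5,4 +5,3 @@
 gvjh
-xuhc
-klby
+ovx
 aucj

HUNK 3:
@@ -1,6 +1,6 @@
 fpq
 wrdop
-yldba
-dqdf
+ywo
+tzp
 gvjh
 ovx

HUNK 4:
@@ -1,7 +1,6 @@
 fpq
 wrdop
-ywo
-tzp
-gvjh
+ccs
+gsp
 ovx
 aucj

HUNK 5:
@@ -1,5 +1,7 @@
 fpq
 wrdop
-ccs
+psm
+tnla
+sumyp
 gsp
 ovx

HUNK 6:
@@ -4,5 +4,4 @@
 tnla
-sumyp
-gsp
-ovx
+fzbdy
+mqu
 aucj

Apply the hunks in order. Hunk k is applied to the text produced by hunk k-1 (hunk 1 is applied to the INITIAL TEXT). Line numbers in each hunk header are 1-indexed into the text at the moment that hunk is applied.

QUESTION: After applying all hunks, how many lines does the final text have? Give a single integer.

Hunk 1: at line 1 remove [jqr] add [wrdop] -> 9 lines: fpq wrdop yldba dqdf gvjh xuhc klby aucj afbd
Hunk 2: at line 5 remove [xuhc,klby] add [ovx] -> 8 lines: fpq wrdop yldba dqdf gvjh ovx aucj afbd
Hunk 3: at line 1 remove [yldba,dqdf] add [ywo,tzp] -> 8 lines: fpq wrdop ywo tzp gvjh ovx aucj afbd
Hunk 4: at line 1 remove [ywo,tzp,gvjh] add [ccs,gsp] -> 7 lines: fpq wrdop ccs gsp ovx aucj afbd
Hunk 5: at line 1 remove [ccs] add [psm,tnla,sumyp] -> 9 lines: fpq wrdop psm tnla sumyp gsp ovx aucj afbd
Hunk 6: at line 4 remove [sumyp,gsp,ovx] add [fzbdy,mqu] -> 8 lines: fpq wrdop psm tnla fzbdy mqu aucj afbd
Final line count: 8

Answer: 8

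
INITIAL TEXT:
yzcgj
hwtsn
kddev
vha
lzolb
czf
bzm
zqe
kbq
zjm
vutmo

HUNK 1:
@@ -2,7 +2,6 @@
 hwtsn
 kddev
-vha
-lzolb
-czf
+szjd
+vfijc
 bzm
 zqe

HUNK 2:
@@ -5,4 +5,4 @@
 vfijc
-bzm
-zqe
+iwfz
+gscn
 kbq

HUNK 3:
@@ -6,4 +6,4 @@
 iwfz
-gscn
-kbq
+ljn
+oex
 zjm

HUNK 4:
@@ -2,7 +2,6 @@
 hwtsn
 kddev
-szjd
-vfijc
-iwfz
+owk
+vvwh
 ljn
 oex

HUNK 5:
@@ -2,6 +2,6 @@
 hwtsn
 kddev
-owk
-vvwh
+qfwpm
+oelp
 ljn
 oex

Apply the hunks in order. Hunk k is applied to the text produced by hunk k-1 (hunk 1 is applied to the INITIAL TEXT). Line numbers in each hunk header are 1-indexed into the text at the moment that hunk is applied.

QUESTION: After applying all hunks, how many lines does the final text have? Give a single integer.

Answer: 9

Derivation:
Hunk 1: at line 2 remove [vha,lzolb,czf] add [szjd,vfijc] -> 10 lines: yzcgj hwtsn kddev szjd vfijc bzm zqe kbq zjm vutmo
Hunk 2: at line 5 remove [bzm,zqe] add [iwfz,gscn] -> 10 lines: yzcgj hwtsn kddev szjd vfijc iwfz gscn kbq zjm vutmo
Hunk 3: at line 6 remove [gscn,kbq] add [ljn,oex] -> 10 lines: yzcgj hwtsn kddev szjd vfijc iwfz ljn oex zjm vutmo
Hunk 4: at line 2 remove [szjd,vfijc,iwfz] add [owk,vvwh] -> 9 lines: yzcgj hwtsn kddev owk vvwh ljn oex zjm vutmo
Hunk 5: at line 2 remove [owk,vvwh] add [qfwpm,oelp] -> 9 lines: yzcgj hwtsn kddev qfwpm oelp ljn oex zjm vutmo
Final line count: 9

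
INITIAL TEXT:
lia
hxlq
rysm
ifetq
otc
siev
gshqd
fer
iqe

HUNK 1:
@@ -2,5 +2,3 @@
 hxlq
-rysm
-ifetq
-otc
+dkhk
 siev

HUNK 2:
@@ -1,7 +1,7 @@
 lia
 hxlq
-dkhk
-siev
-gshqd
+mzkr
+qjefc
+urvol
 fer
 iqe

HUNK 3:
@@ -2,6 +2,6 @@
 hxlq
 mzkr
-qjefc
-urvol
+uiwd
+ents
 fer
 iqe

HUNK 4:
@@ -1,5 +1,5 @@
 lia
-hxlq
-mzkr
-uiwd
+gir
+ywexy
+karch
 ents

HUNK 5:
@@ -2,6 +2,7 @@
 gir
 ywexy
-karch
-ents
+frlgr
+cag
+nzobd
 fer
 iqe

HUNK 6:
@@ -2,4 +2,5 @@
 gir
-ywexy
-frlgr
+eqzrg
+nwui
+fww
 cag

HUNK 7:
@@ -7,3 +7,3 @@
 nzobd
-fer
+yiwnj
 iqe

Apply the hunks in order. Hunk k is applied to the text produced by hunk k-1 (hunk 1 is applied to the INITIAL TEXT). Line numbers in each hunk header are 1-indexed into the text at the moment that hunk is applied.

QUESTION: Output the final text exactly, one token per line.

Hunk 1: at line 2 remove [rysm,ifetq,otc] add [dkhk] -> 7 lines: lia hxlq dkhk siev gshqd fer iqe
Hunk 2: at line 1 remove [dkhk,siev,gshqd] add [mzkr,qjefc,urvol] -> 7 lines: lia hxlq mzkr qjefc urvol fer iqe
Hunk 3: at line 2 remove [qjefc,urvol] add [uiwd,ents] -> 7 lines: lia hxlq mzkr uiwd ents fer iqe
Hunk 4: at line 1 remove [hxlq,mzkr,uiwd] add [gir,ywexy,karch] -> 7 lines: lia gir ywexy karch ents fer iqe
Hunk 5: at line 2 remove [karch,ents] add [frlgr,cag,nzobd] -> 8 lines: lia gir ywexy frlgr cag nzobd fer iqe
Hunk 6: at line 2 remove [ywexy,frlgr] add [eqzrg,nwui,fww] -> 9 lines: lia gir eqzrg nwui fww cag nzobd fer iqe
Hunk 7: at line 7 remove [fer] add [yiwnj] -> 9 lines: lia gir eqzrg nwui fww cag nzobd yiwnj iqe

Answer: lia
gir
eqzrg
nwui
fww
cag
nzobd
yiwnj
iqe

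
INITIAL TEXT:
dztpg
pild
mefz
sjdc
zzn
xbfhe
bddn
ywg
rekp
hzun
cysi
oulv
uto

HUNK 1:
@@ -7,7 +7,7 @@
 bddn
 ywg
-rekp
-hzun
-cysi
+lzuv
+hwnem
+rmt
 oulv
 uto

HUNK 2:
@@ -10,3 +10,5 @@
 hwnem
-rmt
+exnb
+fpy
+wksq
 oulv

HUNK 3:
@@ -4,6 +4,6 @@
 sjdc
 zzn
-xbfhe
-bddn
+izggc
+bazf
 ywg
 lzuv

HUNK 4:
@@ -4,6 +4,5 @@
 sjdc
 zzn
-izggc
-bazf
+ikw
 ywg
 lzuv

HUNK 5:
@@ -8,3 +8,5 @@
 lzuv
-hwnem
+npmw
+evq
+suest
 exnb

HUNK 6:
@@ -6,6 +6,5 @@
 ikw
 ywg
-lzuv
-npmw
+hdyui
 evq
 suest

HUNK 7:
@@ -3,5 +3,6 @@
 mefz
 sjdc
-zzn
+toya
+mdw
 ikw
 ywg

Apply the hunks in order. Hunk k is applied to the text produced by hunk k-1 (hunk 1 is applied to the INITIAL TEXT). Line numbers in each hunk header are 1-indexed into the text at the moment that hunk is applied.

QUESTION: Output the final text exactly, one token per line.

Answer: dztpg
pild
mefz
sjdc
toya
mdw
ikw
ywg
hdyui
evq
suest
exnb
fpy
wksq
oulv
uto

Derivation:
Hunk 1: at line 7 remove [rekp,hzun,cysi] add [lzuv,hwnem,rmt] -> 13 lines: dztpg pild mefz sjdc zzn xbfhe bddn ywg lzuv hwnem rmt oulv uto
Hunk 2: at line 10 remove [rmt] add [exnb,fpy,wksq] -> 15 lines: dztpg pild mefz sjdc zzn xbfhe bddn ywg lzuv hwnem exnb fpy wksq oulv uto
Hunk 3: at line 4 remove [xbfhe,bddn] add [izggc,bazf] -> 15 lines: dztpg pild mefz sjdc zzn izggc bazf ywg lzuv hwnem exnb fpy wksq oulv uto
Hunk 4: at line 4 remove [izggc,bazf] add [ikw] -> 14 lines: dztpg pild mefz sjdc zzn ikw ywg lzuv hwnem exnb fpy wksq oulv uto
Hunk 5: at line 8 remove [hwnem] add [npmw,evq,suest] -> 16 lines: dztpg pild mefz sjdc zzn ikw ywg lzuv npmw evq suest exnb fpy wksq oulv uto
Hunk 6: at line 6 remove [lzuv,npmw] add [hdyui] -> 15 lines: dztpg pild mefz sjdc zzn ikw ywg hdyui evq suest exnb fpy wksq oulv uto
Hunk 7: at line 3 remove [zzn] add [toya,mdw] -> 16 lines: dztpg pild mefz sjdc toya mdw ikw ywg hdyui evq suest exnb fpy wksq oulv uto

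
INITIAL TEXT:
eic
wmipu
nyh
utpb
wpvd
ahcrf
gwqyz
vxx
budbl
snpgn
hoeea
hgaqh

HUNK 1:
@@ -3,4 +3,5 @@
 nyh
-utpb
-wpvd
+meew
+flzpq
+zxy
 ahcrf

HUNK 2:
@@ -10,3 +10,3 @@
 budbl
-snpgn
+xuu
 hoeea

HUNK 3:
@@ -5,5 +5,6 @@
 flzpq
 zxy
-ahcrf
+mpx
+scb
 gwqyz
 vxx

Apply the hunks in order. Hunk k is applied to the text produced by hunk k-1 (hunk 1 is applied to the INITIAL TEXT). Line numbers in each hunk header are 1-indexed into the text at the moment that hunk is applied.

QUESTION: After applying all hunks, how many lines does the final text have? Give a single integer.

Answer: 14

Derivation:
Hunk 1: at line 3 remove [utpb,wpvd] add [meew,flzpq,zxy] -> 13 lines: eic wmipu nyh meew flzpq zxy ahcrf gwqyz vxx budbl snpgn hoeea hgaqh
Hunk 2: at line 10 remove [snpgn] add [xuu] -> 13 lines: eic wmipu nyh meew flzpq zxy ahcrf gwqyz vxx budbl xuu hoeea hgaqh
Hunk 3: at line 5 remove [ahcrf] add [mpx,scb] -> 14 lines: eic wmipu nyh meew flzpq zxy mpx scb gwqyz vxx budbl xuu hoeea hgaqh
Final line count: 14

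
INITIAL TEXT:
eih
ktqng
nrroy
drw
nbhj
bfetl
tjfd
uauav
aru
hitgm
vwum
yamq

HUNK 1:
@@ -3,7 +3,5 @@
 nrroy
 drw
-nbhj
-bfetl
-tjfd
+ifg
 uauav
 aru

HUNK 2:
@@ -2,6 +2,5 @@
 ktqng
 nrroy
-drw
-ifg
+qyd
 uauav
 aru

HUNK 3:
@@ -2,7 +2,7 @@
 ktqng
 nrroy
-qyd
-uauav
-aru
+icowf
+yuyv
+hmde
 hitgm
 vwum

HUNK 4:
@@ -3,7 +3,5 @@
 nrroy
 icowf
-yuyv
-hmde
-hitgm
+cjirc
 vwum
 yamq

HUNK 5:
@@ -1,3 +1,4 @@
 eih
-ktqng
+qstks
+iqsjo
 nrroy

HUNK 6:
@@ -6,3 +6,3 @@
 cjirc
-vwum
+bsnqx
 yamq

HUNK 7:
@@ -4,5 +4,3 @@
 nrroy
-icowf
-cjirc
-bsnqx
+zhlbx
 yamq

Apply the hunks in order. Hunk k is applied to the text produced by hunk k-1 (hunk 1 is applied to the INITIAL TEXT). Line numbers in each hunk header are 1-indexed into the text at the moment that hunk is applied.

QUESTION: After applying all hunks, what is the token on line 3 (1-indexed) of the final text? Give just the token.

Hunk 1: at line 3 remove [nbhj,bfetl,tjfd] add [ifg] -> 10 lines: eih ktqng nrroy drw ifg uauav aru hitgm vwum yamq
Hunk 2: at line 2 remove [drw,ifg] add [qyd] -> 9 lines: eih ktqng nrroy qyd uauav aru hitgm vwum yamq
Hunk 3: at line 2 remove [qyd,uauav,aru] add [icowf,yuyv,hmde] -> 9 lines: eih ktqng nrroy icowf yuyv hmde hitgm vwum yamq
Hunk 4: at line 3 remove [yuyv,hmde,hitgm] add [cjirc] -> 7 lines: eih ktqng nrroy icowf cjirc vwum yamq
Hunk 5: at line 1 remove [ktqng] add [qstks,iqsjo] -> 8 lines: eih qstks iqsjo nrroy icowf cjirc vwum yamq
Hunk 6: at line 6 remove [vwum] add [bsnqx] -> 8 lines: eih qstks iqsjo nrroy icowf cjirc bsnqx yamq
Hunk 7: at line 4 remove [icowf,cjirc,bsnqx] add [zhlbx] -> 6 lines: eih qstks iqsjo nrroy zhlbx yamq
Final line 3: iqsjo

Answer: iqsjo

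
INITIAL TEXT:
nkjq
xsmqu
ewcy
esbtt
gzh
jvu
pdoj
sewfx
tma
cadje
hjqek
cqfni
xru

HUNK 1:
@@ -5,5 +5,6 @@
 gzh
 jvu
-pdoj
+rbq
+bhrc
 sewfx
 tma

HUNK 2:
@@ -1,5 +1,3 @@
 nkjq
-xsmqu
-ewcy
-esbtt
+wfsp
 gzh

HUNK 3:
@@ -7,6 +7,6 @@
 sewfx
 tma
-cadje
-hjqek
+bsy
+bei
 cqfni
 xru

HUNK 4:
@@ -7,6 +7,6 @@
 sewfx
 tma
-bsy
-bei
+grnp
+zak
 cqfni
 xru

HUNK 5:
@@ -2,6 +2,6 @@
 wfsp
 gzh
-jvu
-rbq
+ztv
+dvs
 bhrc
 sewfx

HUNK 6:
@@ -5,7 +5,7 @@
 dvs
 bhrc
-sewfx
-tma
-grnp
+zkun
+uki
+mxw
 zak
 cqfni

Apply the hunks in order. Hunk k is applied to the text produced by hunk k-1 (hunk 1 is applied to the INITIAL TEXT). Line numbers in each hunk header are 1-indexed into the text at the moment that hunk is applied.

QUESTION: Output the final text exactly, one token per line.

Answer: nkjq
wfsp
gzh
ztv
dvs
bhrc
zkun
uki
mxw
zak
cqfni
xru

Derivation:
Hunk 1: at line 5 remove [pdoj] add [rbq,bhrc] -> 14 lines: nkjq xsmqu ewcy esbtt gzh jvu rbq bhrc sewfx tma cadje hjqek cqfni xru
Hunk 2: at line 1 remove [xsmqu,ewcy,esbtt] add [wfsp] -> 12 lines: nkjq wfsp gzh jvu rbq bhrc sewfx tma cadje hjqek cqfni xru
Hunk 3: at line 7 remove [cadje,hjqek] add [bsy,bei] -> 12 lines: nkjq wfsp gzh jvu rbq bhrc sewfx tma bsy bei cqfni xru
Hunk 4: at line 7 remove [bsy,bei] add [grnp,zak] -> 12 lines: nkjq wfsp gzh jvu rbq bhrc sewfx tma grnp zak cqfni xru
Hunk 5: at line 2 remove [jvu,rbq] add [ztv,dvs] -> 12 lines: nkjq wfsp gzh ztv dvs bhrc sewfx tma grnp zak cqfni xru
Hunk 6: at line 5 remove [sewfx,tma,grnp] add [zkun,uki,mxw] -> 12 lines: nkjq wfsp gzh ztv dvs bhrc zkun uki mxw zak cqfni xru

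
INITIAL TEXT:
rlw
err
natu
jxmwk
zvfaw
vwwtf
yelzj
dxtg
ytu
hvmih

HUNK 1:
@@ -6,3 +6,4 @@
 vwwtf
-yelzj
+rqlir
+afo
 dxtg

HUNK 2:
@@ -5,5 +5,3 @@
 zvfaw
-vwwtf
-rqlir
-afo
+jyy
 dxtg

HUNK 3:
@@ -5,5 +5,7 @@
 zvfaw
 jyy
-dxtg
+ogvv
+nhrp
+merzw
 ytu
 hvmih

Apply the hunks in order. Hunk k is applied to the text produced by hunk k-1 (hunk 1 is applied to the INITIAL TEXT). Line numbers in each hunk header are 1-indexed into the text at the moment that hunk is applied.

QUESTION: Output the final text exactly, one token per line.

Hunk 1: at line 6 remove [yelzj] add [rqlir,afo] -> 11 lines: rlw err natu jxmwk zvfaw vwwtf rqlir afo dxtg ytu hvmih
Hunk 2: at line 5 remove [vwwtf,rqlir,afo] add [jyy] -> 9 lines: rlw err natu jxmwk zvfaw jyy dxtg ytu hvmih
Hunk 3: at line 5 remove [dxtg] add [ogvv,nhrp,merzw] -> 11 lines: rlw err natu jxmwk zvfaw jyy ogvv nhrp merzw ytu hvmih

Answer: rlw
err
natu
jxmwk
zvfaw
jyy
ogvv
nhrp
merzw
ytu
hvmih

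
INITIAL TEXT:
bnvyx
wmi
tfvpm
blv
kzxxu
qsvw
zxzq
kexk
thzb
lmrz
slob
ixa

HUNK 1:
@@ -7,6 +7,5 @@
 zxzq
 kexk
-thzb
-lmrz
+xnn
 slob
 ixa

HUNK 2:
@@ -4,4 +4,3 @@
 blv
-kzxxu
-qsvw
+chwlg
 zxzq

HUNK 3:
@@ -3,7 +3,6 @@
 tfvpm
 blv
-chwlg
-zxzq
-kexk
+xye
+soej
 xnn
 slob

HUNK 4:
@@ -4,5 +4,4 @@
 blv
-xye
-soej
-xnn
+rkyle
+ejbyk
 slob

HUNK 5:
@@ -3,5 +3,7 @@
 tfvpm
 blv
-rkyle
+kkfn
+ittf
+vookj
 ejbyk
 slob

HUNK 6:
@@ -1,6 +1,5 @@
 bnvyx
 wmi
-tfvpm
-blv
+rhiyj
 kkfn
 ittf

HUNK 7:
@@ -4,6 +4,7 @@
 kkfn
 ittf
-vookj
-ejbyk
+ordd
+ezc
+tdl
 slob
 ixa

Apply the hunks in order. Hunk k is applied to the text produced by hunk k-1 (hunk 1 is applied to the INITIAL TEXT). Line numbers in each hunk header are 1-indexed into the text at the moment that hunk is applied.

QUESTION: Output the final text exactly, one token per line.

Answer: bnvyx
wmi
rhiyj
kkfn
ittf
ordd
ezc
tdl
slob
ixa

Derivation:
Hunk 1: at line 7 remove [thzb,lmrz] add [xnn] -> 11 lines: bnvyx wmi tfvpm blv kzxxu qsvw zxzq kexk xnn slob ixa
Hunk 2: at line 4 remove [kzxxu,qsvw] add [chwlg] -> 10 lines: bnvyx wmi tfvpm blv chwlg zxzq kexk xnn slob ixa
Hunk 3: at line 3 remove [chwlg,zxzq,kexk] add [xye,soej] -> 9 lines: bnvyx wmi tfvpm blv xye soej xnn slob ixa
Hunk 4: at line 4 remove [xye,soej,xnn] add [rkyle,ejbyk] -> 8 lines: bnvyx wmi tfvpm blv rkyle ejbyk slob ixa
Hunk 5: at line 3 remove [rkyle] add [kkfn,ittf,vookj] -> 10 lines: bnvyx wmi tfvpm blv kkfn ittf vookj ejbyk slob ixa
Hunk 6: at line 1 remove [tfvpm,blv] add [rhiyj] -> 9 lines: bnvyx wmi rhiyj kkfn ittf vookj ejbyk slob ixa
Hunk 7: at line 4 remove [vookj,ejbyk] add [ordd,ezc,tdl] -> 10 lines: bnvyx wmi rhiyj kkfn ittf ordd ezc tdl slob ixa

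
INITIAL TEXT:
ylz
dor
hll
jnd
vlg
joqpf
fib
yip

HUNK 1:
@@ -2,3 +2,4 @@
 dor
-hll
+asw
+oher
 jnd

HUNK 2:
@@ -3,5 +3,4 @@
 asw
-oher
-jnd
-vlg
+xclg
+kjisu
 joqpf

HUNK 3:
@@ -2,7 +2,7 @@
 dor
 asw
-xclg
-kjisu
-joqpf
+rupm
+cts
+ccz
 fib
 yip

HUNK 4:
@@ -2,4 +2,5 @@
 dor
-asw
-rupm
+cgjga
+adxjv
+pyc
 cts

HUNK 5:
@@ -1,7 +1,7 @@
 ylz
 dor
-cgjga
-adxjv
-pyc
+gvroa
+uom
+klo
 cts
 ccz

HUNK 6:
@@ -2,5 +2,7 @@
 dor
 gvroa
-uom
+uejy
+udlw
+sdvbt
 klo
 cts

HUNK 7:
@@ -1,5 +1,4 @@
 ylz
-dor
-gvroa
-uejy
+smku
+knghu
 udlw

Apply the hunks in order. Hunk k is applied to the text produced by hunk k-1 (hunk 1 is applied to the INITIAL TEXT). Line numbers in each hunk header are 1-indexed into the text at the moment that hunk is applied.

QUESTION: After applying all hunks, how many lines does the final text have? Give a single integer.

Hunk 1: at line 2 remove [hll] add [asw,oher] -> 9 lines: ylz dor asw oher jnd vlg joqpf fib yip
Hunk 2: at line 3 remove [oher,jnd,vlg] add [xclg,kjisu] -> 8 lines: ylz dor asw xclg kjisu joqpf fib yip
Hunk 3: at line 2 remove [xclg,kjisu,joqpf] add [rupm,cts,ccz] -> 8 lines: ylz dor asw rupm cts ccz fib yip
Hunk 4: at line 2 remove [asw,rupm] add [cgjga,adxjv,pyc] -> 9 lines: ylz dor cgjga adxjv pyc cts ccz fib yip
Hunk 5: at line 1 remove [cgjga,adxjv,pyc] add [gvroa,uom,klo] -> 9 lines: ylz dor gvroa uom klo cts ccz fib yip
Hunk 6: at line 2 remove [uom] add [uejy,udlw,sdvbt] -> 11 lines: ylz dor gvroa uejy udlw sdvbt klo cts ccz fib yip
Hunk 7: at line 1 remove [dor,gvroa,uejy] add [smku,knghu] -> 10 lines: ylz smku knghu udlw sdvbt klo cts ccz fib yip
Final line count: 10

Answer: 10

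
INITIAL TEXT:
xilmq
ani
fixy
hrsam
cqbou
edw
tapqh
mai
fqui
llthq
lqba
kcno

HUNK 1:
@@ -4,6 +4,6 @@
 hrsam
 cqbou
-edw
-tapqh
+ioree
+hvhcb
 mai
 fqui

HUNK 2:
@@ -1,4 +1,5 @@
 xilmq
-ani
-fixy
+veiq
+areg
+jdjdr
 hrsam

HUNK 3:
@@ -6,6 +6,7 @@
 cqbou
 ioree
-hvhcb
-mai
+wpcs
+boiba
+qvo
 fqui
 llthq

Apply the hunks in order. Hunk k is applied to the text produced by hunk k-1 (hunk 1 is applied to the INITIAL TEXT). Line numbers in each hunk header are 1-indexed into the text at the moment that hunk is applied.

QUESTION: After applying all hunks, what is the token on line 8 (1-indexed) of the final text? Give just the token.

Answer: wpcs

Derivation:
Hunk 1: at line 4 remove [edw,tapqh] add [ioree,hvhcb] -> 12 lines: xilmq ani fixy hrsam cqbou ioree hvhcb mai fqui llthq lqba kcno
Hunk 2: at line 1 remove [ani,fixy] add [veiq,areg,jdjdr] -> 13 lines: xilmq veiq areg jdjdr hrsam cqbou ioree hvhcb mai fqui llthq lqba kcno
Hunk 3: at line 6 remove [hvhcb,mai] add [wpcs,boiba,qvo] -> 14 lines: xilmq veiq areg jdjdr hrsam cqbou ioree wpcs boiba qvo fqui llthq lqba kcno
Final line 8: wpcs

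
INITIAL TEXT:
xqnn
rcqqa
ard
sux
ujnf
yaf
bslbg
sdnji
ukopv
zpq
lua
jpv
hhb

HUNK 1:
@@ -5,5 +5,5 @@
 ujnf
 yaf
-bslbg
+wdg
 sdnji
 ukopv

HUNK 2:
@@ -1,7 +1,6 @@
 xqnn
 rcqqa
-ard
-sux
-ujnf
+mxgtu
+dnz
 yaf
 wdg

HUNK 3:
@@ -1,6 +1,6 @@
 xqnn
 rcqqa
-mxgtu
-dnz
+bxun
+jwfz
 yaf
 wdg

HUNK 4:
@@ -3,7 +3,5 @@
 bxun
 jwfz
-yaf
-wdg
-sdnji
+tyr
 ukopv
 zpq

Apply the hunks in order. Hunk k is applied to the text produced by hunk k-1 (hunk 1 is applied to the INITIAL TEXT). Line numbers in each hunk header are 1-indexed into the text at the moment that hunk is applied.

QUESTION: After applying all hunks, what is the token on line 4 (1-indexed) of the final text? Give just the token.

Answer: jwfz

Derivation:
Hunk 1: at line 5 remove [bslbg] add [wdg] -> 13 lines: xqnn rcqqa ard sux ujnf yaf wdg sdnji ukopv zpq lua jpv hhb
Hunk 2: at line 1 remove [ard,sux,ujnf] add [mxgtu,dnz] -> 12 lines: xqnn rcqqa mxgtu dnz yaf wdg sdnji ukopv zpq lua jpv hhb
Hunk 3: at line 1 remove [mxgtu,dnz] add [bxun,jwfz] -> 12 lines: xqnn rcqqa bxun jwfz yaf wdg sdnji ukopv zpq lua jpv hhb
Hunk 4: at line 3 remove [yaf,wdg,sdnji] add [tyr] -> 10 lines: xqnn rcqqa bxun jwfz tyr ukopv zpq lua jpv hhb
Final line 4: jwfz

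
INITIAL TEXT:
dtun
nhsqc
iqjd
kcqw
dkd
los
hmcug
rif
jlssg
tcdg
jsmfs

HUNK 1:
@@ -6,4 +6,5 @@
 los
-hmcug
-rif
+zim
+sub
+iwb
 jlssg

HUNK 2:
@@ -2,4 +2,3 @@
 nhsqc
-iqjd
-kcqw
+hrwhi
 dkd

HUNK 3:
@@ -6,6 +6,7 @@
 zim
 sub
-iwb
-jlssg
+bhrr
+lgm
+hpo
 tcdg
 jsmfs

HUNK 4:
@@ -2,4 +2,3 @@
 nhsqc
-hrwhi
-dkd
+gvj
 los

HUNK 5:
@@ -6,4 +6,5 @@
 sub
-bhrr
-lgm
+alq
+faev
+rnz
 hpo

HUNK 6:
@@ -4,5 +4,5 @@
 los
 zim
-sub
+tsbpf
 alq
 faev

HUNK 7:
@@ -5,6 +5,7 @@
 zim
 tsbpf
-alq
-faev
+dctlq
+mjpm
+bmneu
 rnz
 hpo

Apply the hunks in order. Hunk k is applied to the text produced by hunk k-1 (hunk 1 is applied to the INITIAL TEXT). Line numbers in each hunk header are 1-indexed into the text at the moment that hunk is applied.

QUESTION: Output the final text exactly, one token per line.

Hunk 1: at line 6 remove [hmcug,rif] add [zim,sub,iwb] -> 12 lines: dtun nhsqc iqjd kcqw dkd los zim sub iwb jlssg tcdg jsmfs
Hunk 2: at line 2 remove [iqjd,kcqw] add [hrwhi] -> 11 lines: dtun nhsqc hrwhi dkd los zim sub iwb jlssg tcdg jsmfs
Hunk 3: at line 6 remove [iwb,jlssg] add [bhrr,lgm,hpo] -> 12 lines: dtun nhsqc hrwhi dkd los zim sub bhrr lgm hpo tcdg jsmfs
Hunk 4: at line 2 remove [hrwhi,dkd] add [gvj] -> 11 lines: dtun nhsqc gvj los zim sub bhrr lgm hpo tcdg jsmfs
Hunk 5: at line 6 remove [bhrr,lgm] add [alq,faev,rnz] -> 12 lines: dtun nhsqc gvj los zim sub alq faev rnz hpo tcdg jsmfs
Hunk 6: at line 4 remove [sub] add [tsbpf] -> 12 lines: dtun nhsqc gvj los zim tsbpf alq faev rnz hpo tcdg jsmfs
Hunk 7: at line 5 remove [alq,faev] add [dctlq,mjpm,bmneu] -> 13 lines: dtun nhsqc gvj los zim tsbpf dctlq mjpm bmneu rnz hpo tcdg jsmfs

Answer: dtun
nhsqc
gvj
los
zim
tsbpf
dctlq
mjpm
bmneu
rnz
hpo
tcdg
jsmfs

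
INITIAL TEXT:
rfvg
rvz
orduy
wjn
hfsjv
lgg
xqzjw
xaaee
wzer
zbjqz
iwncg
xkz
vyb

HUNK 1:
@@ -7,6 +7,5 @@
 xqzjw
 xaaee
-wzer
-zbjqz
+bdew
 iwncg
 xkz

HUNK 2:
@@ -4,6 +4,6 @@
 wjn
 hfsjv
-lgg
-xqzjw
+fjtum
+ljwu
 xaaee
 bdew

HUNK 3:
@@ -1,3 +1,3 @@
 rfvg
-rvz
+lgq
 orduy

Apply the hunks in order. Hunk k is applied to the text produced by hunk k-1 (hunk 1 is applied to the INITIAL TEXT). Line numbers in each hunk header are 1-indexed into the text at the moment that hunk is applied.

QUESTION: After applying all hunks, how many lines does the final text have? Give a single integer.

Answer: 12

Derivation:
Hunk 1: at line 7 remove [wzer,zbjqz] add [bdew] -> 12 lines: rfvg rvz orduy wjn hfsjv lgg xqzjw xaaee bdew iwncg xkz vyb
Hunk 2: at line 4 remove [lgg,xqzjw] add [fjtum,ljwu] -> 12 lines: rfvg rvz orduy wjn hfsjv fjtum ljwu xaaee bdew iwncg xkz vyb
Hunk 3: at line 1 remove [rvz] add [lgq] -> 12 lines: rfvg lgq orduy wjn hfsjv fjtum ljwu xaaee bdew iwncg xkz vyb
Final line count: 12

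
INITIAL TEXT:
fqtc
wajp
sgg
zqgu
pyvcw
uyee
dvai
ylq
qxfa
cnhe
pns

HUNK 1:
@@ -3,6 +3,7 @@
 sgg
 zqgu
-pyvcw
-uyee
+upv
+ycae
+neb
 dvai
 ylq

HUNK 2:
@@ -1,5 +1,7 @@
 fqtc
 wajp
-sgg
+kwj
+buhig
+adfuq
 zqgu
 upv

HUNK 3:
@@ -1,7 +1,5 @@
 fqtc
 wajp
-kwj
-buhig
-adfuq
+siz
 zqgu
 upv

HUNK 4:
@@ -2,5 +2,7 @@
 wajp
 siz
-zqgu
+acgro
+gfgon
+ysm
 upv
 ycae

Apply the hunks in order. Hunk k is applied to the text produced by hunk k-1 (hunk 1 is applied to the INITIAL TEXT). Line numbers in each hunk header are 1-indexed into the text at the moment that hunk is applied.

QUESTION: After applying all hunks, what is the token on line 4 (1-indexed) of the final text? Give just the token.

Hunk 1: at line 3 remove [pyvcw,uyee] add [upv,ycae,neb] -> 12 lines: fqtc wajp sgg zqgu upv ycae neb dvai ylq qxfa cnhe pns
Hunk 2: at line 1 remove [sgg] add [kwj,buhig,adfuq] -> 14 lines: fqtc wajp kwj buhig adfuq zqgu upv ycae neb dvai ylq qxfa cnhe pns
Hunk 3: at line 1 remove [kwj,buhig,adfuq] add [siz] -> 12 lines: fqtc wajp siz zqgu upv ycae neb dvai ylq qxfa cnhe pns
Hunk 4: at line 2 remove [zqgu] add [acgro,gfgon,ysm] -> 14 lines: fqtc wajp siz acgro gfgon ysm upv ycae neb dvai ylq qxfa cnhe pns
Final line 4: acgro

Answer: acgro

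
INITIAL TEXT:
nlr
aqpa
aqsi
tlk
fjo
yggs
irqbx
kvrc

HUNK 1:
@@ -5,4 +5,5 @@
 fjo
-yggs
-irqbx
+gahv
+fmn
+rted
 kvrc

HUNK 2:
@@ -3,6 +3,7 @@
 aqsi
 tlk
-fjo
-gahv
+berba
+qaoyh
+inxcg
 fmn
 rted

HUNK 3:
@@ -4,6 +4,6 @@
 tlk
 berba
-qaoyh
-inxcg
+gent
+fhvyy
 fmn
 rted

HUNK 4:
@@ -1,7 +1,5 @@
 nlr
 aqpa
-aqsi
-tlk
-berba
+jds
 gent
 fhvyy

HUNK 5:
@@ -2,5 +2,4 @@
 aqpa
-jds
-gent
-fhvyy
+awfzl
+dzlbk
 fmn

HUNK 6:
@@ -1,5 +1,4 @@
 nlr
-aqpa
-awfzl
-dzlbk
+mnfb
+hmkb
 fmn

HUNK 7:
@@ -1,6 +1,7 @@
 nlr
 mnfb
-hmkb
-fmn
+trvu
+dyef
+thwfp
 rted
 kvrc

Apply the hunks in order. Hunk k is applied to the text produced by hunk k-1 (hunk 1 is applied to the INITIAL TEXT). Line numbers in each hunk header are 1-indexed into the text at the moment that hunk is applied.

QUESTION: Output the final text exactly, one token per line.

Hunk 1: at line 5 remove [yggs,irqbx] add [gahv,fmn,rted] -> 9 lines: nlr aqpa aqsi tlk fjo gahv fmn rted kvrc
Hunk 2: at line 3 remove [fjo,gahv] add [berba,qaoyh,inxcg] -> 10 lines: nlr aqpa aqsi tlk berba qaoyh inxcg fmn rted kvrc
Hunk 3: at line 4 remove [qaoyh,inxcg] add [gent,fhvyy] -> 10 lines: nlr aqpa aqsi tlk berba gent fhvyy fmn rted kvrc
Hunk 4: at line 1 remove [aqsi,tlk,berba] add [jds] -> 8 lines: nlr aqpa jds gent fhvyy fmn rted kvrc
Hunk 5: at line 2 remove [jds,gent,fhvyy] add [awfzl,dzlbk] -> 7 lines: nlr aqpa awfzl dzlbk fmn rted kvrc
Hunk 6: at line 1 remove [aqpa,awfzl,dzlbk] add [mnfb,hmkb] -> 6 lines: nlr mnfb hmkb fmn rted kvrc
Hunk 7: at line 1 remove [hmkb,fmn] add [trvu,dyef,thwfp] -> 7 lines: nlr mnfb trvu dyef thwfp rted kvrc

Answer: nlr
mnfb
trvu
dyef
thwfp
rted
kvrc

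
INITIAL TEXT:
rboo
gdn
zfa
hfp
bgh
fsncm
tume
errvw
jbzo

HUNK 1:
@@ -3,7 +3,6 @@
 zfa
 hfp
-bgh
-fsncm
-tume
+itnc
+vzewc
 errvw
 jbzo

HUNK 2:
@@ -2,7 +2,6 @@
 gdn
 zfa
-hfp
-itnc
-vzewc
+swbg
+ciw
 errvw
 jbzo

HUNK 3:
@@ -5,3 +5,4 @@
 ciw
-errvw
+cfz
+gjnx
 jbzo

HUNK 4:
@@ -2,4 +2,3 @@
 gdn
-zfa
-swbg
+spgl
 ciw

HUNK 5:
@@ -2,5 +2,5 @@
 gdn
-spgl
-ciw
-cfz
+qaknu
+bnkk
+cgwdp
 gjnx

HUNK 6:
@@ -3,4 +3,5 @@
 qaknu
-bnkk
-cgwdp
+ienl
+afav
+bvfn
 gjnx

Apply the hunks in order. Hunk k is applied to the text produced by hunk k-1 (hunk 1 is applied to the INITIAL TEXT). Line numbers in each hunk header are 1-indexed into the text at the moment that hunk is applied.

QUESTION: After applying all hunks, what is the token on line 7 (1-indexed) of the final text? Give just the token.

Hunk 1: at line 3 remove [bgh,fsncm,tume] add [itnc,vzewc] -> 8 lines: rboo gdn zfa hfp itnc vzewc errvw jbzo
Hunk 2: at line 2 remove [hfp,itnc,vzewc] add [swbg,ciw] -> 7 lines: rboo gdn zfa swbg ciw errvw jbzo
Hunk 3: at line 5 remove [errvw] add [cfz,gjnx] -> 8 lines: rboo gdn zfa swbg ciw cfz gjnx jbzo
Hunk 4: at line 2 remove [zfa,swbg] add [spgl] -> 7 lines: rboo gdn spgl ciw cfz gjnx jbzo
Hunk 5: at line 2 remove [spgl,ciw,cfz] add [qaknu,bnkk,cgwdp] -> 7 lines: rboo gdn qaknu bnkk cgwdp gjnx jbzo
Hunk 6: at line 3 remove [bnkk,cgwdp] add [ienl,afav,bvfn] -> 8 lines: rboo gdn qaknu ienl afav bvfn gjnx jbzo
Final line 7: gjnx

Answer: gjnx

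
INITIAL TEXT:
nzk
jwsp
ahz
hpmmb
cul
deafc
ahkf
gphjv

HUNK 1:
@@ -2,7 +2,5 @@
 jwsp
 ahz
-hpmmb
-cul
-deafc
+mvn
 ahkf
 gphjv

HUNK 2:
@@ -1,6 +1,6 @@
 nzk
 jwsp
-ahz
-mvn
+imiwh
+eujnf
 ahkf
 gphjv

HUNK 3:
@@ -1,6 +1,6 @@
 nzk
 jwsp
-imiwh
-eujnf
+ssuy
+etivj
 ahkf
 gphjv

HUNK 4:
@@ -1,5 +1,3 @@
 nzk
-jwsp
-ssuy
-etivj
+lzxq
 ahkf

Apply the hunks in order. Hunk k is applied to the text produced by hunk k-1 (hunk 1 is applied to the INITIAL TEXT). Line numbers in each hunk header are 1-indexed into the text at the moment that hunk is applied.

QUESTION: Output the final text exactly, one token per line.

Hunk 1: at line 2 remove [hpmmb,cul,deafc] add [mvn] -> 6 lines: nzk jwsp ahz mvn ahkf gphjv
Hunk 2: at line 1 remove [ahz,mvn] add [imiwh,eujnf] -> 6 lines: nzk jwsp imiwh eujnf ahkf gphjv
Hunk 3: at line 1 remove [imiwh,eujnf] add [ssuy,etivj] -> 6 lines: nzk jwsp ssuy etivj ahkf gphjv
Hunk 4: at line 1 remove [jwsp,ssuy,etivj] add [lzxq] -> 4 lines: nzk lzxq ahkf gphjv

Answer: nzk
lzxq
ahkf
gphjv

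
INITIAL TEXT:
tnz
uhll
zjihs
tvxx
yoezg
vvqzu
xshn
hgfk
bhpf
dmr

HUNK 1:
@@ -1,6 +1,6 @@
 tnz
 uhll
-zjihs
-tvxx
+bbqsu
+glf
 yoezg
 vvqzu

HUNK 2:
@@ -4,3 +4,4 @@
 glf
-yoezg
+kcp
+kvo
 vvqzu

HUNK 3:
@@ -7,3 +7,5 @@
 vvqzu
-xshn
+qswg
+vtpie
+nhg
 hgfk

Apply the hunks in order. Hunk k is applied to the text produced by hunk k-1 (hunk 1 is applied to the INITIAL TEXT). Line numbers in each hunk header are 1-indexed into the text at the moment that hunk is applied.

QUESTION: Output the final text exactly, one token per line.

Hunk 1: at line 1 remove [zjihs,tvxx] add [bbqsu,glf] -> 10 lines: tnz uhll bbqsu glf yoezg vvqzu xshn hgfk bhpf dmr
Hunk 2: at line 4 remove [yoezg] add [kcp,kvo] -> 11 lines: tnz uhll bbqsu glf kcp kvo vvqzu xshn hgfk bhpf dmr
Hunk 3: at line 7 remove [xshn] add [qswg,vtpie,nhg] -> 13 lines: tnz uhll bbqsu glf kcp kvo vvqzu qswg vtpie nhg hgfk bhpf dmr

Answer: tnz
uhll
bbqsu
glf
kcp
kvo
vvqzu
qswg
vtpie
nhg
hgfk
bhpf
dmr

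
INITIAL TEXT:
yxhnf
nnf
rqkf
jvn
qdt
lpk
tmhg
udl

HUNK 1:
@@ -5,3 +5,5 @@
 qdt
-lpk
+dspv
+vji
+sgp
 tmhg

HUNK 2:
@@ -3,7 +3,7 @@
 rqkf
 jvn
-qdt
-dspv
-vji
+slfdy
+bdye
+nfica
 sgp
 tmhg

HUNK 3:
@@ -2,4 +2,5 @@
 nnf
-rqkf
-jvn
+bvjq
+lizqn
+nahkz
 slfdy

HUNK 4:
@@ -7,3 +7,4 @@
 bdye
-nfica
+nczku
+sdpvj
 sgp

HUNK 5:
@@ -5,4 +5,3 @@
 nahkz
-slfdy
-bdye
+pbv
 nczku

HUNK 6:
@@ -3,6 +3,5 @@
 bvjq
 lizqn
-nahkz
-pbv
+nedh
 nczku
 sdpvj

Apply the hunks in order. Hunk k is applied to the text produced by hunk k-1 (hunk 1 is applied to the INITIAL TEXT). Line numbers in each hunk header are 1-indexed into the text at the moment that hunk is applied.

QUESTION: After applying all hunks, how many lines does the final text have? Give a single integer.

Hunk 1: at line 5 remove [lpk] add [dspv,vji,sgp] -> 10 lines: yxhnf nnf rqkf jvn qdt dspv vji sgp tmhg udl
Hunk 2: at line 3 remove [qdt,dspv,vji] add [slfdy,bdye,nfica] -> 10 lines: yxhnf nnf rqkf jvn slfdy bdye nfica sgp tmhg udl
Hunk 3: at line 2 remove [rqkf,jvn] add [bvjq,lizqn,nahkz] -> 11 lines: yxhnf nnf bvjq lizqn nahkz slfdy bdye nfica sgp tmhg udl
Hunk 4: at line 7 remove [nfica] add [nczku,sdpvj] -> 12 lines: yxhnf nnf bvjq lizqn nahkz slfdy bdye nczku sdpvj sgp tmhg udl
Hunk 5: at line 5 remove [slfdy,bdye] add [pbv] -> 11 lines: yxhnf nnf bvjq lizqn nahkz pbv nczku sdpvj sgp tmhg udl
Hunk 6: at line 3 remove [nahkz,pbv] add [nedh] -> 10 lines: yxhnf nnf bvjq lizqn nedh nczku sdpvj sgp tmhg udl
Final line count: 10

Answer: 10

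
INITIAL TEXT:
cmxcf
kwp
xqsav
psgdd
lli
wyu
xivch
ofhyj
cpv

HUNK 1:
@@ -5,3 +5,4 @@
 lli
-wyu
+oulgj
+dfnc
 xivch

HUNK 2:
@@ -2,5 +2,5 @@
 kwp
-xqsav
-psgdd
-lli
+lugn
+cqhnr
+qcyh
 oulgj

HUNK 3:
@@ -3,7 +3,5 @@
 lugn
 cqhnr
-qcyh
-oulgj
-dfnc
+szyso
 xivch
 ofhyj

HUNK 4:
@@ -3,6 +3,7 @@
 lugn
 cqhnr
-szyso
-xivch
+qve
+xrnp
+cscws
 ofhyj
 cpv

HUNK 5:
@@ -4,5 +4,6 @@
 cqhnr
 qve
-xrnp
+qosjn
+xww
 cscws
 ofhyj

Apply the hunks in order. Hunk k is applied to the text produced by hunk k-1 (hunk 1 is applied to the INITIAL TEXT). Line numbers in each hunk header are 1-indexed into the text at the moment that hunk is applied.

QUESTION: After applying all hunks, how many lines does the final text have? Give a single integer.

Hunk 1: at line 5 remove [wyu] add [oulgj,dfnc] -> 10 lines: cmxcf kwp xqsav psgdd lli oulgj dfnc xivch ofhyj cpv
Hunk 2: at line 2 remove [xqsav,psgdd,lli] add [lugn,cqhnr,qcyh] -> 10 lines: cmxcf kwp lugn cqhnr qcyh oulgj dfnc xivch ofhyj cpv
Hunk 3: at line 3 remove [qcyh,oulgj,dfnc] add [szyso] -> 8 lines: cmxcf kwp lugn cqhnr szyso xivch ofhyj cpv
Hunk 4: at line 3 remove [szyso,xivch] add [qve,xrnp,cscws] -> 9 lines: cmxcf kwp lugn cqhnr qve xrnp cscws ofhyj cpv
Hunk 5: at line 4 remove [xrnp] add [qosjn,xww] -> 10 lines: cmxcf kwp lugn cqhnr qve qosjn xww cscws ofhyj cpv
Final line count: 10

Answer: 10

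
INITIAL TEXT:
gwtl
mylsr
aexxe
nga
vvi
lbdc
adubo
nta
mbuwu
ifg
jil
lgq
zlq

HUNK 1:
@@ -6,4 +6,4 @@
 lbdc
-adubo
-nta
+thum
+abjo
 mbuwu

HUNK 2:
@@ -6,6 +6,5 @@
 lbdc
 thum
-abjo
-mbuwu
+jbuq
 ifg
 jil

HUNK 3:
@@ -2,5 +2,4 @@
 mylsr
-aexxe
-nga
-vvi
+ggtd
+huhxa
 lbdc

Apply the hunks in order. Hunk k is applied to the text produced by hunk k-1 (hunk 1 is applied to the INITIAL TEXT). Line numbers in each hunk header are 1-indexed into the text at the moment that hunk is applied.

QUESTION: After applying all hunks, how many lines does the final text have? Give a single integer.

Hunk 1: at line 6 remove [adubo,nta] add [thum,abjo] -> 13 lines: gwtl mylsr aexxe nga vvi lbdc thum abjo mbuwu ifg jil lgq zlq
Hunk 2: at line 6 remove [abjo,mbuwu] add [jbuq] -> 12 lines: gwtl mylsr aexxe nga vvi lbdc thum jbuq ifg jil lgq zlq
Hunk 3: at line 2 remove [aexxe,nga,vvi] add [ggtd,huhxa] -> 11 lines: gwtl mylsr ggtd huhxa lbdc thum jbuq ifg jil lgq zlq
Final line count: 11

Answer: 11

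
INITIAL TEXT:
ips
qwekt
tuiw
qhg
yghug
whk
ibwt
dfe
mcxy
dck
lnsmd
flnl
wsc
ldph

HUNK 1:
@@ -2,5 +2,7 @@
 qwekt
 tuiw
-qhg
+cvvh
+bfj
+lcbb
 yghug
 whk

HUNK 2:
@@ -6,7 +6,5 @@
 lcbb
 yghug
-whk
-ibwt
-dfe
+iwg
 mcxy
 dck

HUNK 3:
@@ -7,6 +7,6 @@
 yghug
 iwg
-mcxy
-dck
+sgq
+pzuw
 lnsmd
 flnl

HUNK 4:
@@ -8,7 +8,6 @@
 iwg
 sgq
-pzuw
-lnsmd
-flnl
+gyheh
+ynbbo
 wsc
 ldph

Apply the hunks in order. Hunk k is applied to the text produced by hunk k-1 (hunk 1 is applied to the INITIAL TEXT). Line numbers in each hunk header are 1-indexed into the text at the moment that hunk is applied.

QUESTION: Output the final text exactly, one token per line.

Hunk 1: at line 2 remove [qhg] add [cvvh,bfj,lcbb] -> 16 lines: ips qwekt tuiw cvvh bfj lcbb yghug whk ibwt dfe mcxy dck lnsmd flnl wsc ldph
Hunk 2: at line 6 remove [whk,ibwt,dfe] add [iwg] -> 14 lines: ips qwekt tuiw cvvh bfj lcbb yghug iwg mcxy dck lnsmd flnl wsc ldph
Hunk 3: at line 7 remove [mcxy,dck] add [sgq,pzuw] -> 14 lines: ips qwekt tuiw cvvh bfj lcbb yghug iwg sgq pzuw lnsmd flnl wsc ldph
Hunk 4: at line 8 remove [pzuw,lnsmd,flnl] add [gyheh,ynbbo] -> 13 lines: ips qwekt tuiw cvvh bfj lcbb yghug iwg sgq gyheh ynbbo wsc ldph

Answer: ips
qwekt
tuiw
cvvh
bfj
lcbb
yghug
iwg
sgq
gyheh
ynbbo
wsc
ldph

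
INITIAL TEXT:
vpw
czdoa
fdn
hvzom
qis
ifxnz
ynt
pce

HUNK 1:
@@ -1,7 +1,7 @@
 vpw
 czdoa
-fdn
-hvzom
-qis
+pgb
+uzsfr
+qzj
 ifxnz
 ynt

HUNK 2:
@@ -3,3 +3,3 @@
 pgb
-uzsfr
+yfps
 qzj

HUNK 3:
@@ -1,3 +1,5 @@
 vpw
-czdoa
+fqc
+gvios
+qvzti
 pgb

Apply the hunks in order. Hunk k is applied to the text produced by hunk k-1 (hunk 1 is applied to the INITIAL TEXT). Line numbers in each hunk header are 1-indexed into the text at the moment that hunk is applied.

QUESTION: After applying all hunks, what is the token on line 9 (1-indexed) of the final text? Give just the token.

Hunk 1: at line 1 remove [fdn,hvzom,qis] add [pgb,uzsfr,qzj] -> 8 lines: vpw czdoa pgb uzsfr qzj ifxnz ynt pce
Hunk 2: at line 3 remove [uzsfr] add [yfps] -> 8 lines: vpw czdoa pgb yfps qzj ifxnz ynt pce
Hunk 3: at line 1 remove [czdoa] add [fqc,gvios,qvzti] -> 10 lines: vpw fqc gvios qvzti pgb yfps qzj ifxnz ynt pce
Final line 9: ynt

Answer: ynt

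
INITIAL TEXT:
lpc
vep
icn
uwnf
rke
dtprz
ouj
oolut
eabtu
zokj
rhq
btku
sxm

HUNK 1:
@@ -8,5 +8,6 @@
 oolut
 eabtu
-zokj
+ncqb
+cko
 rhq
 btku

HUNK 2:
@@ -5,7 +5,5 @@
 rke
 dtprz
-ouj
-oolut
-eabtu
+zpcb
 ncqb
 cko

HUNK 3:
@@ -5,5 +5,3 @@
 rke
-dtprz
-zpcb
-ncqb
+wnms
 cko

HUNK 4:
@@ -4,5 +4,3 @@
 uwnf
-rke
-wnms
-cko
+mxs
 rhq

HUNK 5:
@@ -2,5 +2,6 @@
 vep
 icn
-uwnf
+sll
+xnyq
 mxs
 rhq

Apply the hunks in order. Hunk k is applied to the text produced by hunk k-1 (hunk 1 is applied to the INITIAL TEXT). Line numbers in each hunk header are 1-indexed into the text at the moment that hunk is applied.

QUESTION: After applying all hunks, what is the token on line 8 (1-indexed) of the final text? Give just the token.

Hunk 1: at line 8 remove [zokj] add [ncqb,cko] -> 14 lines: lpc vep icn uwnf rke dtprz ouj oolut eabtu ncqb cko rhq btku sxm
Hunk 2: at line 5 remove [ouj,oolut,eabtu] add [zpcb] -> 12 lines: lpc vep icn uwnf rke dtprz zpcb ncqb cko rhq btku sxm
Hunk 3: at line 5 remove [dtprz,zpcb,ncqb] add [wnms] -> 10 lines: lpc vep icn uwnf rke wnms cko rhq btku sxm
Hunk 4: at line 4 remove [rke,wnms,cko] add [mxs] -> 8 lines: lpc vep icn uwnf mxs rhq btku sxm
Hunk 5: at line 2 remove [uwnf] add [sll,xnyq] -> 9 lines: lpc vep icn sll xnyq mxs rhq btku sxm
Final line 8: btku

Answer: btku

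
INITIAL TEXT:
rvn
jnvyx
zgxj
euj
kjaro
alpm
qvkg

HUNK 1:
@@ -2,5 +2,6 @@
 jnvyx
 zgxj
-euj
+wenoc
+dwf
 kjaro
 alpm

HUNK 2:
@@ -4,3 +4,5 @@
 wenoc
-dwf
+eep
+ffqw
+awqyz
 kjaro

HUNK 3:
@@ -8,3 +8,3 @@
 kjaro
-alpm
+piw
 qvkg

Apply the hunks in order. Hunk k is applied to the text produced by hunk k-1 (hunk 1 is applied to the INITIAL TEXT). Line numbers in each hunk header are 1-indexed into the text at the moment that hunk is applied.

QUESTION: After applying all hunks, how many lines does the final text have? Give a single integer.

Hunk 1: at line 2 remove [euj] add [wenoc,dwf] -> 8 lines: rvn jnvyx zgxj wenoc dwf kjaro alpm qvkg
Hunk 2: at line 4 remove [dwf] add [eep,ffqw,awqyz] -> 10 lines: rvn jnvyx zgxj wenoc eep ffqw awqyz kjaro alpm qvkg
Hunk 3: at line 8 remove [alpm] add [piw] -> 10 lines: rvn jnvyx zgxj wenoc eep ffqw awqyz kjaro piw qvkg
Final line count: 10

Answer: 10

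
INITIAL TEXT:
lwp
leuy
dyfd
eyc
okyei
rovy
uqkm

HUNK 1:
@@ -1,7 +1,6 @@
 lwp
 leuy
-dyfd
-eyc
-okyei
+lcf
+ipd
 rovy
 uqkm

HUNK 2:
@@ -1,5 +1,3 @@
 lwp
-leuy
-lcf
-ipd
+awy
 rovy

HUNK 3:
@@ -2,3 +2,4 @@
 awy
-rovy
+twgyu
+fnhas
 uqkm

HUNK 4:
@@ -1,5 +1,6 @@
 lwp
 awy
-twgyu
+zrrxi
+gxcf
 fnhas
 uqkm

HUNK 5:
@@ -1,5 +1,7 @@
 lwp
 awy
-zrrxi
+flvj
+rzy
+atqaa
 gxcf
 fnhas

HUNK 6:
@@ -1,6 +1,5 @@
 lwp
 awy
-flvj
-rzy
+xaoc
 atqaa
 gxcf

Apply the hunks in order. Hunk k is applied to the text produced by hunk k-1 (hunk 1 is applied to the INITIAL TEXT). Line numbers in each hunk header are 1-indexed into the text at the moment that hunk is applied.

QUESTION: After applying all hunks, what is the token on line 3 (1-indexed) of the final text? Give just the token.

Hunk 1: at line 1 remove [dyfd,eyc,okyei] add [lcf,ipd] -> 6 lines: lwp leuy lcf ipd rovy uqkm
Hunk 2: at line 1 remove [leuy,lcf,ipd] add [awy] -> 4 lines: lwp awy rovy uqkm
Hunk 3: at line 2 remove [rovy] add [twgyu,fnhas] -> 5 lines: lwp awy twgyu fnhas uqkm
Hunk 4: at line 1 remove [twgyu] add [zrrxi,gxcf] -> 6 lines: lwp awy zrrxi gxcf fnhas uqkm
Hunk 5: at line 1 remove [zrrxi] add [flvj,rzy,atqaa] -> 8 lines: lwp awy flvj rzy atqaa gxcf fnhas uqkm
Hunk 6: at line 1 remove [flvj,rzy] add [xaoc] -> 7 lines: lwp awy xaoc atqaa gxcf fnhas uqkm
Final line 3: xaoc

Answer: xaoc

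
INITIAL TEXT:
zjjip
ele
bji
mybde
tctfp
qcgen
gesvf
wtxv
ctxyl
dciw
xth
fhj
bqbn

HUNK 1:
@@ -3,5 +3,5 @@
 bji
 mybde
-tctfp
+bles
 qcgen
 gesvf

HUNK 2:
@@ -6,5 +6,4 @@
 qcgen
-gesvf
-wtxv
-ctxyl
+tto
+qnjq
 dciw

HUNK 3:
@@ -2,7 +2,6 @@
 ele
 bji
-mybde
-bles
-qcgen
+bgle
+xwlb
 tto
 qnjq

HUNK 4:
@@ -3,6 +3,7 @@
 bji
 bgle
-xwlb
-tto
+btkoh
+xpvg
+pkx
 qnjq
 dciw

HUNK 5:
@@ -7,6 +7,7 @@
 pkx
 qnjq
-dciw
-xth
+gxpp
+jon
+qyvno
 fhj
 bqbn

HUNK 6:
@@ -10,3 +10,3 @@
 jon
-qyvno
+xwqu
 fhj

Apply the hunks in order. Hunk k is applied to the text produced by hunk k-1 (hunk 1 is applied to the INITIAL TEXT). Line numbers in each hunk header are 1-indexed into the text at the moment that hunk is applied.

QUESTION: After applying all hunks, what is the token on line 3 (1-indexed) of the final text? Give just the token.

Answer: bji

Derivation:
Hunk 1: at line 3 remove [tctfp] add [bles] -> 13 lines: zjjip ele bji mybde bles qcgen gesvf wtxv ctxyl dciw xth fhj bqbn
Hunk 2: at line 6 remove [gesvf,wtxv,ctxyl] add [tto,qnjq] -> 12 lines: zjjip ele bji mybde bles qcgen tto qnjq dciw xth fhj bqbn
Hunk 3: at line 2 remove [mybde,bles,qcgen] add [bgle,xwlb] -> 11 lines: zjjip ele bji bgle xwlb tto qnjq dciw xth fhj bqbn
Hunk 4: at line 3 remove [xwlb,tto] add [btkoh,xpvg,pkx] -> 12 lines: zjjip ele bji bgle btkoh xpvg pkx qnjq dciw xth fhj bqbn
Hunk 5: at line 7 remove [dciw,xth] add [gxpp,jon,qyvno] -> 13 lines: zjjip ele bji bgle btkoh xpvg pkx qnjq gxpp jon qyvno fhj bqbn
Hunk 6: at line 10 remove [qyvno] add [xwqu] -> 13 lines: zjjip ele bji bgle btkoh xpvg pkx qnjq gxpp jon xwqu fhj bqbn
Final line 3: bji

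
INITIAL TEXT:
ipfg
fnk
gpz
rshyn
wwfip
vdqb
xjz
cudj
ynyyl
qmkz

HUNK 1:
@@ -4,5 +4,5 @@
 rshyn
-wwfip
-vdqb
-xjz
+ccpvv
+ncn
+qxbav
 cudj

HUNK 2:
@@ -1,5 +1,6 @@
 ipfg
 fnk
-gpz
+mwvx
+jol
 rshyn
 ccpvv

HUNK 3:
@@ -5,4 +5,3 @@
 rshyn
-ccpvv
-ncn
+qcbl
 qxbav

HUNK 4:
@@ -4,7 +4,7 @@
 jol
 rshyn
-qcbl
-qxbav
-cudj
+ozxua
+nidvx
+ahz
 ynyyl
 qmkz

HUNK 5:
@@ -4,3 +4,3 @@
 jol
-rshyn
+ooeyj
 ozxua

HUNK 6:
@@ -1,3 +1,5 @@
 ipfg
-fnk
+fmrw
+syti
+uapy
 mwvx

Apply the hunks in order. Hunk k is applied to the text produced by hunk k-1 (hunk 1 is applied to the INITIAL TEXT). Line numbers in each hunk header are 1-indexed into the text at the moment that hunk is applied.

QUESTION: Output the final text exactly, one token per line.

Hunk 1: at line 4 remove [wwfip,vdqb,xjz] add [ccpvv,ncn,qxbav] -> 10 lines: ipfg fnk gpz rshyn ccpvv ncn qxbav cudj ynyyl qmkz
Hunk 2: at line 1 remove [gpz] add [mwvx,jol] -> 11 lines: ipfg fnk mwvx jol rshyn ccpvv ncn qxbav cudj ynyyl qmkz
Hunk 3: at line 5 remove [ccpvv,ncn] add [qcbl] -> 10 lines: ipfg fnk mwvx jol rshyn qcbl qxbav cudj ynyyl qmkz
Hunk 4: at line 4 remove [qcbl,qxbav,cudj] add [ozxua,nidvx,ahz] -> 10 lines: ipfg fnk mwvx jol rshyn ozxua nidvx ahz ynyyl qmkz
Hunk 5: at line 4 remove [rshyn] add [ooeyj] -> 10 lines: ipfg fnk mwvx jol ooeyj ozxua nidvx ahz ynyyl qmkz
Hunk 6: at line 1 remove [fnk] add [fmrw,syti,uapy] -> 12 lines: ipfg fmrw syti uapy mwvx jol ooeyj ozxua nidvx ahz ynyyl qmkz

Answer: ipfg
fmrw
syti
uapy
mwvx
jol
ooeyj
ozxua
nidvx
ahz
ynyyl
qmkz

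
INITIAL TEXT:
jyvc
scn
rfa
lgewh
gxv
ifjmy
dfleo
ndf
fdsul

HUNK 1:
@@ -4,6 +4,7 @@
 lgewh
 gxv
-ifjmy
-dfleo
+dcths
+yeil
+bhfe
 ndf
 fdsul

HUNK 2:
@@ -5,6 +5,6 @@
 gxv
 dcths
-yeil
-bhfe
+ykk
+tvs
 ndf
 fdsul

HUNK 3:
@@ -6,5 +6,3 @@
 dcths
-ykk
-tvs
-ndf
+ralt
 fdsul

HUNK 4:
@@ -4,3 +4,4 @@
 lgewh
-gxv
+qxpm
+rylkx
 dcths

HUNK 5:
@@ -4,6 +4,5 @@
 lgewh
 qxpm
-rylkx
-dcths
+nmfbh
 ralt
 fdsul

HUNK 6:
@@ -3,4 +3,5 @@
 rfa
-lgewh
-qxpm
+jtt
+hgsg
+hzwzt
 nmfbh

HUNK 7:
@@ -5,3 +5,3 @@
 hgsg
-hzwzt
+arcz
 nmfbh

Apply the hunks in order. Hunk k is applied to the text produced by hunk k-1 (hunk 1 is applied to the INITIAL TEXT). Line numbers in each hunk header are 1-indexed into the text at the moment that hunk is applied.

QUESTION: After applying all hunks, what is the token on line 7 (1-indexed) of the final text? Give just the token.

Hunk 1: at line 4 remove [ifjmy,dfleo] add [dcths,yeil,bhfe] -> 10 lines: jyvc scn rfa lgewh gxv dcths yeil bhfe ndf fdsul
Hunk 2: at line 5 remove [yeil,bhfe] add [ykk,tvs] -> 10 lines: jyvc scn rfa lgewh gxv dcths ykk tvs ndf fdsul
Hunk 3: at line 6 remove [ykk,tvs,ndf] add [ralt] -> 8 lines: jyvc scn rfa lgewh gxv dcths ralt fdsul
Hunk 4: at line 4 remove [gxv] add [qxpm,rylkx] -> 9 lines: jyvc scn rfa lgewh qxpm rylkx dcths ralt fdsul
Hunk 5: at line 4 remove [rylkx,dcths] add [nmfbh] -> 8 lines: jyvc scn rfa lgewh qxpm nmfbh ralt fdsul
Hunk 6: at line 3 remove [lgewh,qxpm] add [jtt,hgsg,hzwzt] -> 9 lines: jyvc scn rfa jtt hgsg hzwzt nmfbh ralt fdsul
Hunk 7: at line 5 remove [hzwzt] add [arcz] -> 9 lines: jyvc scn rfa jtt hgsg arcz nmfbh ralt fdsul
Final line 7: nmfbh

Answer: nmfbh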